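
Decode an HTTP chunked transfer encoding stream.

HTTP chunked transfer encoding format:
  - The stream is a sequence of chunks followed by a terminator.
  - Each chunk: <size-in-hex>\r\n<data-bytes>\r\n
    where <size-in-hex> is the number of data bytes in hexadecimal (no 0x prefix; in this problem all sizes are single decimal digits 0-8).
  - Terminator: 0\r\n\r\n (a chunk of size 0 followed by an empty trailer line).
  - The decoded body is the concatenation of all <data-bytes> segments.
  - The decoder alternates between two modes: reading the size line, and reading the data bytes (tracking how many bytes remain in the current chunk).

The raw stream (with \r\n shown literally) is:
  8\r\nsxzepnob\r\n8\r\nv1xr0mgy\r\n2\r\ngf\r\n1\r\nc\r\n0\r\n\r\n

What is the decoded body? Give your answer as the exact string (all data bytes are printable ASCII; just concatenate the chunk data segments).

Answer: sxzepnobv1xr0mgygfc

Derivation:
Chunk 1: stream[0..1]='8' size=0x8=8, data at stream[3..11]='sxzepnob' -> body[0..8], body so far='sxzepnob'
Chunk 2: stream[13..14]='8' size=0x8=8, data at stream[16..24]='v1xr0mgy' -> body[8..16], body so far='sxzepnobv1xr0mgy'
Chunk 3: stream[26..27]='2' size=0x2=2, data at stream[29..31]='gf' -> body[16..18], body so far='sxzepnobv1xr0mgygf'
Chunk 4: stream[33..34]='1' size=0x1=1, data at stream[36..37]='c' -> body[18..19], body so far='sxzepnobv1xr0mgygfc'
Chunk 5: stream[39..40]='0' size=0 (terminator). Final body='sxzepnobv1xr0mgygfc' (19 bytes)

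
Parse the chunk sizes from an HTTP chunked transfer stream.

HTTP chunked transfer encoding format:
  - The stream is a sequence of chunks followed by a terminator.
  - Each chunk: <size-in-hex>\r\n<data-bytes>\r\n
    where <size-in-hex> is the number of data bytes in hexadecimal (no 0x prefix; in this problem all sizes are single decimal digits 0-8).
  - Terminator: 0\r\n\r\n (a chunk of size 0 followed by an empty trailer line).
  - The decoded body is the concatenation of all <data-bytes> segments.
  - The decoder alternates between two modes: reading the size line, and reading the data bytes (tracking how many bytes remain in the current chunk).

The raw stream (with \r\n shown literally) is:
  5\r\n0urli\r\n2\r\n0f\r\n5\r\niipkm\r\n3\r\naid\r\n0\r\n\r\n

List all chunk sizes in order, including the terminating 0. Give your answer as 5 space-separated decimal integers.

Answer: 5 2 5 3 0

Derivation:
Chunk 1: stream[0..1]='5' size=0x5=5, data at stream[3..8]='0urli' -> body[0..5], body so far='0urli'
Chunk 2: stream[10..11]='2' size=0x2=2, data at stream[13..15]='0f' -> body[5..7], body so far='0urli0f'
Chunk 3: stream[17..18]='5' size=0x5=5, data at stream[20..25]='iipkm' -> body[7..12], body so far='0urli0fiipkm'
Chunk 4: stream[27..28]='3' size=0x3=3, data at stream[30..33]='aid' -> body[12..15], body so far='0urli0fiipkmaid'
Chunk 5: stream[35..36]='0' size=0 (terminator). Final body='0urli0fiipkmaid' (15 bytes)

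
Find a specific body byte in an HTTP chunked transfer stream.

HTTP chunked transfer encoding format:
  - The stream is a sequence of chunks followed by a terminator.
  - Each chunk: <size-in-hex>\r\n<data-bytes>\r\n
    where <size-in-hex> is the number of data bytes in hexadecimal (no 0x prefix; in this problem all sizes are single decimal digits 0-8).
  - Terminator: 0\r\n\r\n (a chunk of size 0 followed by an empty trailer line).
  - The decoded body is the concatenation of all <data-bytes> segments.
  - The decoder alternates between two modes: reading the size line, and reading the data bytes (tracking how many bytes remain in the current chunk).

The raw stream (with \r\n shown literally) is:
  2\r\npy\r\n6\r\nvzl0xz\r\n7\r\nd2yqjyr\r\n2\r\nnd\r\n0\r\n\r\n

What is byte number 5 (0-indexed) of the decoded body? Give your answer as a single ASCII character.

Chunk 1: stream[0..1]='2' size=0x2=2, data at stream[3..5]='py' -> body[0..2], body so far='py'
Chunk 2: stream[7..8]='6' size=0x6=6, data at stream[10..16]='vzl0xz' -> body[2..8], body so far='pyvzl0xz'
Chunk 3: stream[18..19]='7' size=0x7=7, data at stream[21..28]='d2yqjyr' -> body[8..15], body so far='pyvzl0xzd2yqjyr'
Chunk 4: stream[30..31]='2' size=0x2=2, data at stream[33..35]='nd' -> body[15..17], body so far='pyvzl0xzd2yqjyrnd'
Chunk 5: stream[37..38]='0' size=0 (terminator). Final body='pyvzl0xzd2yqjyrnd' (17 bytes)
Body byte 5 = '0'

Answer: 0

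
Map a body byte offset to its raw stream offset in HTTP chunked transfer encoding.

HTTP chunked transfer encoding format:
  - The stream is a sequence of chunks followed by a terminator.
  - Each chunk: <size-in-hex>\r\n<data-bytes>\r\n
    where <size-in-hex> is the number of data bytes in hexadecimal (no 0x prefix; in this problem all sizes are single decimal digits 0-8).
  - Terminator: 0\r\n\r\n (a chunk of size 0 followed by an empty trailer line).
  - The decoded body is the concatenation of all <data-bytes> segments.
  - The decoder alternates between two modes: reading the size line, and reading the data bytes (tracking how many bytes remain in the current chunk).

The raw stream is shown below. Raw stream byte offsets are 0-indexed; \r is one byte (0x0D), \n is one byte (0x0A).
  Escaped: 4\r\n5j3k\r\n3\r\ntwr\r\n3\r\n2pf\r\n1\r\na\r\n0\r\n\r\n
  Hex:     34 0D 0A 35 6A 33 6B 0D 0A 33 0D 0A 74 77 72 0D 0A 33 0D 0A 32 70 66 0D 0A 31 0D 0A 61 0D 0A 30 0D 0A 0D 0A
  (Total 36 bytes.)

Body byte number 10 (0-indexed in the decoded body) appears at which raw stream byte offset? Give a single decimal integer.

Chunk 1: stream[0..1]='4' size=0x4=4, data at stream[3..7]='5j3k' -> body[0..4], body so far='5j3k'
Chunk 2: stream[9..10]='3' size=0x3=3, data at stream[12..15]='twr' -> body[4..7], body so far='5j3ktwr'
Chunk 3: stream[17..18]='3' size=0x3=3, data at stream[20..23]='2pf' -> body[7..10], body so far='5j3ktwr2pf'
Chunk 4: stream[25..26]='1' size=0x1=1, data at stream[28..29]='a' -> body[10..11], body so far='5j3ktwr2pfa'
Chunk 5: stream[31..32]='0' size=0 (terminator). Final body='5j3ktwr2pfa' (11 bytes)
Body byte 10 at stream offset 28

Answer: 28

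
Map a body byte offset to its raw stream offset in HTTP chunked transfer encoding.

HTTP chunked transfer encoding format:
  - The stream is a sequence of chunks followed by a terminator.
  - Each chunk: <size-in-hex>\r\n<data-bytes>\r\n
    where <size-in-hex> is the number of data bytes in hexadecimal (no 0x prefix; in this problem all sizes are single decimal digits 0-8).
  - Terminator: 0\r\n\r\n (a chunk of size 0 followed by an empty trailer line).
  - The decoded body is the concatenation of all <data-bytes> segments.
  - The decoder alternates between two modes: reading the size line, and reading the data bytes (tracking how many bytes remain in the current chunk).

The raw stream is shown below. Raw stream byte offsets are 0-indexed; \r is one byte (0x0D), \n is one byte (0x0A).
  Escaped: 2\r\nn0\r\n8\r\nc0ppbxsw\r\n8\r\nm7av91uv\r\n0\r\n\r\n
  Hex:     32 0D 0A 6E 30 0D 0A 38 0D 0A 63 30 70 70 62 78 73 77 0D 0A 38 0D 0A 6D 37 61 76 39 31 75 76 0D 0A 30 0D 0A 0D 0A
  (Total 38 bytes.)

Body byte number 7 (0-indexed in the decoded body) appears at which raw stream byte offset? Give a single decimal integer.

Chunk 1: stream[0..1]='2' size=0x2=2, data at stream[3..5]='n0' -> body[0..2], body so far='n0'
Chunk 2: stream[7..8]='8' size=0x8=8, data at stream[10..18]='c0ppbxsw' -> body[2..10], body so far='n0c0ppbxsw'
Chunk 3: stream[20..21]='8' size=0x8=8, data at stream[23..31]='m7av91uv' -> body[10..18], body so far='n0c0ppbxswm7av91uv'
Chunk 4: stream[33..34]='0' size=0 (terminator). Final body='n0c0ppbxswm7av91uv' (18 bytes)
Body byte 7 at stream offset 15

Answer: 15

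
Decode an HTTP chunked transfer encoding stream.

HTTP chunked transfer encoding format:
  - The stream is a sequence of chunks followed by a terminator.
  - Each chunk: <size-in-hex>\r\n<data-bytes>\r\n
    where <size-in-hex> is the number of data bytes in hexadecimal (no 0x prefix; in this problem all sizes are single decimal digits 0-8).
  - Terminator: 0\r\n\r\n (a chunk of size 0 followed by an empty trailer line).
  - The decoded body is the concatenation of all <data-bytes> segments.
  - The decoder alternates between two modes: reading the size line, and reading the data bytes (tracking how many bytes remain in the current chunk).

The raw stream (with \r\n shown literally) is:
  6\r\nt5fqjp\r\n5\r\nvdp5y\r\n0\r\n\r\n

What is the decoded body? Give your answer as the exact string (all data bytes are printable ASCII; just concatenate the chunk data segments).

Chunk 1: stream[0..1]='6' size=0x6=6, data at stream[3..9]='t5fqjp' -> body[0..6], body so far='t5fqjp'
Chunk 2: stream[11..12]='5' size=0x5=5, data at stream[14..19]='vdp5y' -> body[6..11], body so far='t5fqjpvdp5y'
Chunk 3: stream[21..22]='0' size=0 (terminator). Final body='t5fqjpvdp5y' (11 bytes)

Answer: t5fqjpvdp5y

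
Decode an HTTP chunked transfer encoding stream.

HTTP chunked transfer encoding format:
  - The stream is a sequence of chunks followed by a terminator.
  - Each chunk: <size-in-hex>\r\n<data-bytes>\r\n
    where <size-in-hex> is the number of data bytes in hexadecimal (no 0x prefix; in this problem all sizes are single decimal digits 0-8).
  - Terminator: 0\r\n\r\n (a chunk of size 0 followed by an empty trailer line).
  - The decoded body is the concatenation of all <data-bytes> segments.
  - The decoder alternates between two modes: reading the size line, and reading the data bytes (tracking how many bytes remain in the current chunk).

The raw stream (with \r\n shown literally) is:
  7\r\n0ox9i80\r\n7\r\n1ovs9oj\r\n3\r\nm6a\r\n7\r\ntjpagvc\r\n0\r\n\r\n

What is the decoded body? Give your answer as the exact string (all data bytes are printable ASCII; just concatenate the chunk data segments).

Answer: 0ox9i801ovs9ojm6atjpagvc

Derivation:
Chunk 1: stream[0..1]='7' size=0x7=7, data at stream[3..10]='0ox9i80' -> body[0..7], body so far='0ox9i80'
Chunk 2: stream[12..13]='7' size=0x7=7, data at stream[15..22]='1ovs9oj' -> body[7..14], body so far='0ox9i801ovs9oj'
Chunk 3: stream[24..25]='3' size=0x3=3, data at stream[27..30]='m6a' -> body[14..17], body so far='0ox9i801ovs9ojm6a'
Chunk 4: stream[32..33]='7' size=0x7=7, data at stream[35..42]='tjpagvc' -> body[17..24], body so far='0ox9i801ovs9ojm6atjpagvc'
Chunk 5: stream[44..45]='0' size=0 (terminator). Final body='0ox9i801ovs9ojm6atjpagvc' (24 bytes)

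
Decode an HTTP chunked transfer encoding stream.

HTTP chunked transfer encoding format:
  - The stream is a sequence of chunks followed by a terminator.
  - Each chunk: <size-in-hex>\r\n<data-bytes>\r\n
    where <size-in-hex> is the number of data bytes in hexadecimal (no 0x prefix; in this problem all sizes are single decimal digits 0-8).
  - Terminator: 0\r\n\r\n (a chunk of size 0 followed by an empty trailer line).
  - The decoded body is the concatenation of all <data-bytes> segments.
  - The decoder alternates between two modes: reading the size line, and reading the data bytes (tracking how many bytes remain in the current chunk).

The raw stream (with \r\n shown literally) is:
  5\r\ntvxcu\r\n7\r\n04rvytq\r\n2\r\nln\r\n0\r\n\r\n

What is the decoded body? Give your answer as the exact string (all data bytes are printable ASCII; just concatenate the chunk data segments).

Answer: tvxcu04rvytqln

Derivation:
Chunk 1: stream[0..1]='5' size=0x5=5, data at stream[3..8]='tvxcu' -> body[0..5], body so far='tvxcu'
Chunk 2: stream[10..11]='7' size=0x7=7, data at stream[13..20]='04rvytq' -> body[5..12], body so far='tvxcu04rvytq'
Chunk 3: stream[22..23]='2' size=0x2=2, data at stream[25..27]='ln' -> body[12..14], body so far='tvxcu04rvytqln'
Chunk 4: stream[29..30]='0' size=0 (terminator). Final body='tvxcu04rvytqln' (14 bytes)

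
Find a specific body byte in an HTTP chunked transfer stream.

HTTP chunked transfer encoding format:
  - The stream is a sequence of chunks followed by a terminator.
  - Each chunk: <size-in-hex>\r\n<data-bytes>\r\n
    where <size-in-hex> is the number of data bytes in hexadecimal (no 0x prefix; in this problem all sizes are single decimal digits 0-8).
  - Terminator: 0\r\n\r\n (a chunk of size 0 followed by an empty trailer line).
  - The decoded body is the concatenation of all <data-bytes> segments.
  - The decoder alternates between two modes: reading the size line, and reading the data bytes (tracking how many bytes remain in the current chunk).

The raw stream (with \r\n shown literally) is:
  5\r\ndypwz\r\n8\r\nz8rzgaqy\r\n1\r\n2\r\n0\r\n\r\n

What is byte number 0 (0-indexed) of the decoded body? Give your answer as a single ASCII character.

Chunk 1: stream[0..1]='5' size=0x5=5, data at stream[3..8]='dypwz' -> body[0..5], body so far='dypwz'
Chunk 2: stream[10..11]='8' size=0x8=8, data at stream[13..21]='z8rzgaqy' -> body[5..13], body so far='dypwzz8rzgaqy'
Chunk 3: stream[23..24]='1' size=0x1=1, data at stream[26..27]='2' -> body[13..14], body so far='dypwzz8rzgaqy2'
Chunk 4: stream[29..30]='0' size=0 (terminator). Final body='dypwzz8rzgaqy2' (14 bytes)
Body byte 0 = 'd'

Answer: d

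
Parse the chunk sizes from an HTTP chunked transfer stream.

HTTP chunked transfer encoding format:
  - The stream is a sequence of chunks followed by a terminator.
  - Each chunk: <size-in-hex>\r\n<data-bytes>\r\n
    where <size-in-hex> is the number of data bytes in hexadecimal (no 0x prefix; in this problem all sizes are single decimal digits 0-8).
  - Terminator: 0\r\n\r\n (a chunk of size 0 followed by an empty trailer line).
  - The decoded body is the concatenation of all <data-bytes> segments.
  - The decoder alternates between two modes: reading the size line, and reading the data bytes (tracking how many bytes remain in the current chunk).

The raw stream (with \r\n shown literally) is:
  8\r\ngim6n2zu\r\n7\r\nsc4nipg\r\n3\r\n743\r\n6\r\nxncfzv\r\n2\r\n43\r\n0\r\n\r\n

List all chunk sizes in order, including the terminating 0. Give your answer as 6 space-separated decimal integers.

Chunk 1: stream[0..1]='8' size=0x8=8, data at stream[3..11]='gim6n2zu' -> body[0..8], body so far='gim6n2zu'
Chunk 2: stream[13..14]='7' size=0x7=7, data at stream[16..23]='sc4nipg' -> body[8..15], body so far='gim6n2zusc4nipg'
Chunk 3: stream[25..26]='3' size=0x3=3, data at stream[28..31]='743' -> body[15..18], body so far='gim6n2zusc4nipg743'
Chunk 4: stream[33..34]='6' size=0x6=6, data at stream[36..42]='xncfzv' -> body[18..24], body so far='gim6n2zusc4nipg743xncfzv'
Chunk 5: stream[44..45]='2' size=0x2=2, data at stream[47..49]='43' -> body[24..26], body so far='gim6n2zusc4nipg743xncfzv43'
Chunk 6: stream[51..52]='0' size=0 (terminator). Final body='gim6n2zusc4nipg743xncfzv43' (26 bytes)

Answer: 8 7 3 6 2 0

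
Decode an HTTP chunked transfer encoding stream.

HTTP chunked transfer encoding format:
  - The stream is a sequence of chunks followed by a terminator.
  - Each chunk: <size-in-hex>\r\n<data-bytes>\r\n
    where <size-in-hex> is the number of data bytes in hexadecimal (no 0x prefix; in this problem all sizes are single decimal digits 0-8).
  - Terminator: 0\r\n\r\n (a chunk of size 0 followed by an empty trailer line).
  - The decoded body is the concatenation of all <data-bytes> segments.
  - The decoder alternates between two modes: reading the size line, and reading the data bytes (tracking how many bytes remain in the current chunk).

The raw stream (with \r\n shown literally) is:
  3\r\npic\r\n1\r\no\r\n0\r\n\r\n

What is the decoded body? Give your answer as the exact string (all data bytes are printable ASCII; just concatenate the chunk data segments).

Answer: pico

Derivation:
Chunk 1: stream[0..1]='3' size=0x3=3, data at stream[3..6]='pic' -> body[0..3], body so far='pic'
Chunk 2: stream[8..9]='1' size=0x1=1, data at stream[11..12]='o' -> body[3..4], body so far='pico'
Chunk 3: stream[14..15]='0' size=0 (terminator). Final body='pico' (4 bytes)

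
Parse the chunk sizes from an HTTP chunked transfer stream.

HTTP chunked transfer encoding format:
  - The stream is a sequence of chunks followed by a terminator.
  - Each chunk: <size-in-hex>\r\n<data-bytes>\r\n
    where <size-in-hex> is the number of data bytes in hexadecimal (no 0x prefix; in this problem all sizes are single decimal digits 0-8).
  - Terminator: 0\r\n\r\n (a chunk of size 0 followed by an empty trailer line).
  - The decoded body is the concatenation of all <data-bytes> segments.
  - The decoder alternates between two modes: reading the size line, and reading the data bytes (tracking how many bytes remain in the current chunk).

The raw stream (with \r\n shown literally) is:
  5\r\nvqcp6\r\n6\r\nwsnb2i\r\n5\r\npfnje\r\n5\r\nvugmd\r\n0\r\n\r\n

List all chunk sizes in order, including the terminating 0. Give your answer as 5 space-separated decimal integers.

Answer: 5 6 5 5 0

Derivation:
Chunk 1: stream[0..1]='5' size=0x5=5, data at stream[3..8]='vqcp6' -> body[0..5], body so far='vqcp6'
Chunk 2: stream[10..11]='6' size=0x6=6, data at stream[13..19]='wsnb2i' -> body[5..11], body so far='vqcp6wsnb2i'
Chunk 3: stream[21..22]='5' size=0x5=5, data at stream[24..29]='pfnje' -> body[11..16], body so far='vqcp6wsnb2ipfnje'
Chunk 4: stream[31..32]='5' size=0x5=5, data at stream[34..39]='vugmd' -> body[16..21], body so far='vqcp6wsnb2ipfnjevugmd'
Chunk 5: stream[41..42]='0' size=0 (terminator). Final body='vqcp6wsnb2ipfnjevugmd' (21 bytes)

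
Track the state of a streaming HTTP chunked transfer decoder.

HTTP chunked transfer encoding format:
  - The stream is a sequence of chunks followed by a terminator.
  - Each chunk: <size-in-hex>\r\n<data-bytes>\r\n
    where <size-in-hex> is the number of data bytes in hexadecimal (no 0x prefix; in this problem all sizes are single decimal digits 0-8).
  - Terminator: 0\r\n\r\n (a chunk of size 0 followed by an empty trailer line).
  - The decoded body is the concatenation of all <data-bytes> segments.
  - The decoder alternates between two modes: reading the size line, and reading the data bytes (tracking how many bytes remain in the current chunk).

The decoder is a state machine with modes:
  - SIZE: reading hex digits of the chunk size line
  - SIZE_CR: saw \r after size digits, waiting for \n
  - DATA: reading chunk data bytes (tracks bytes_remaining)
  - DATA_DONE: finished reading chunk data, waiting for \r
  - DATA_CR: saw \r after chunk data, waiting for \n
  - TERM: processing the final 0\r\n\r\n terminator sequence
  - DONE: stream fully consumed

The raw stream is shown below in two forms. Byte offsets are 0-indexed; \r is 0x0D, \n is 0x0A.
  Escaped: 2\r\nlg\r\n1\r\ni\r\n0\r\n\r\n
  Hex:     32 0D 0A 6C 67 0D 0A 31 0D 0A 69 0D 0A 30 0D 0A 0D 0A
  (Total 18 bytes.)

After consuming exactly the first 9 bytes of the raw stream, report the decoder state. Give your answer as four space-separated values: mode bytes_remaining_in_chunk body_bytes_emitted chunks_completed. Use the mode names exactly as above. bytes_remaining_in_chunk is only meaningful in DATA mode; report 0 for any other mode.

Answer: SIZE_CR 0 2 1

Derivation:
Byte 0 = '2': mode=SIZE remaining=0 emitted=0 chunks_done=0
Byte 1 = 0x0D: mode=SIZE_CR remaining=0 emitted=0 chunks_done=0
Byte 2 = 0x0A: mode=DATA remaining=2 emitted=0 chunks_done=0
Byte 3 = 'l': mode=DATA remaining=1 emitted=1 chunks_done=0
Byte 4 = 'g': mode=DATA_DONE remaining=0 emitted=2 chunks_done=0
Byte 5 = 0x0D: mode=DATA_CR remaining=0 emitted=2 chunks_done=0
Byte 6 = 0x0A: mode=SIZE remaining=0 emitted=2 chunks_done=1
Byte 7 = '1': mode=SIZE remaining=0 emitted=2 chunks_done=1
Byte 8 = 0x0D: mode=SIZE_CR remaining=0 emitted=2 chunks_done=1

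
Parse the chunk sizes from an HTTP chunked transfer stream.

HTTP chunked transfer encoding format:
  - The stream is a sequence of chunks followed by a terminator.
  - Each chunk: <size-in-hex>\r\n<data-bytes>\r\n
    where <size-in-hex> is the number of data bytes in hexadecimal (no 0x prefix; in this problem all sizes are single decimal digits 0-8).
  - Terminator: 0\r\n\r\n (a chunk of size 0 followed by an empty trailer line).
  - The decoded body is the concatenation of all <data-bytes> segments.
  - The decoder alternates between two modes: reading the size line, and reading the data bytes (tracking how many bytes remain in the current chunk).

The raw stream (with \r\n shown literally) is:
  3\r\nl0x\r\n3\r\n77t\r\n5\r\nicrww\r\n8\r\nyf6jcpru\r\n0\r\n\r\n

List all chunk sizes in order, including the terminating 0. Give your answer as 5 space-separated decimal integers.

Answer: 3 3 5 8 0

Derivation:
Chunk 1: stream[0..1]='3' size=0x3=3, data at stream[3..6]='l0x' -> body[0..3], body so far='l0x'
Chunk 2: stream[8..9]='3' size=0x3=3, data at stream[11..14]='77t' -> body[3..6], body so far='l0x77t'
Chunk 3: stream[16..17]='5' size=0x5=5, data at stream[19..24]='icrww' -> body[6..11], body so far='l0x77ticrww'
Chunk 4: stream[26..27]='8' size=0x8=8, data at stream[29..37]='yf6jcpru' -> body[11..19], body so far='l0x77ticrwwyf6jcpru'
Chunk 5: stream[39..40]='0' size=0 (terminator). Final body='l0x77ticrwwyf6jcpru' (19 bytes)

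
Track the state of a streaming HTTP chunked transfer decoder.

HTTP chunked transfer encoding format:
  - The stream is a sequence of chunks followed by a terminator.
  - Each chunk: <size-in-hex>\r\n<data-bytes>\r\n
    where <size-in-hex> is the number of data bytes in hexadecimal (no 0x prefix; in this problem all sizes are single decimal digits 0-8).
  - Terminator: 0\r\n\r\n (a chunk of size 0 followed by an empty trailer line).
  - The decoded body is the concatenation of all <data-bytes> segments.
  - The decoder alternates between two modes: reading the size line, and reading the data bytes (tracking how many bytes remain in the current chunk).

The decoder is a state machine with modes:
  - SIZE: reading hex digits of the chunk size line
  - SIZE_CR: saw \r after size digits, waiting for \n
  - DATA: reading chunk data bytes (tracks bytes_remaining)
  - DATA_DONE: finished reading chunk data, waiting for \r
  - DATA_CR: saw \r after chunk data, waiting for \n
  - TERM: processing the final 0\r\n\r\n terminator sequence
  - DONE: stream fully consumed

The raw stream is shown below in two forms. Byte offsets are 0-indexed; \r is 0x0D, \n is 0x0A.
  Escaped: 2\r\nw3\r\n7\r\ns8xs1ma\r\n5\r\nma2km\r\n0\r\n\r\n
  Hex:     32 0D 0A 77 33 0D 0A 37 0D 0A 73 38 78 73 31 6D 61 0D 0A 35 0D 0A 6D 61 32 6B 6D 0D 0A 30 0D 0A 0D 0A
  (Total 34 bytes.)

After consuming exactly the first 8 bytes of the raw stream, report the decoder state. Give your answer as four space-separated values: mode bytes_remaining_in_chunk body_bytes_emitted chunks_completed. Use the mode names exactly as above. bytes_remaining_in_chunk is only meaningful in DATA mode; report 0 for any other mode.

Answer: SIZE 0 2 1

Derivation:
Byte 0 = '2': mode=SIZE remaining=0 emitted=0 chunks_done=0
Byte 1 = 0x0D: mode=SIZE_CR remaining=0 emitted=0 chunks_done=0
Byte 2 = 0x0A: mode=DATA remaining=2 emitted=0 chunks_done=0
Byte 3 = 'w': mode=DATA remaining=1 emitted=1 chunks_done=0
Byte 4 = '3': mode=DATA_DONE remaining=0 emitted=2 chunks_done=0
Byte 5 = 0x0D: mode=DATA_CR remaining=0 emitted=2 chunks_done=0
Byte 6 = 0x0A: mode=SIZE remaining=0 emitted=2 chunks_done=1
Byte 7 = '7': mode=SIZE remaining=0 emitted=2 chunks_done=1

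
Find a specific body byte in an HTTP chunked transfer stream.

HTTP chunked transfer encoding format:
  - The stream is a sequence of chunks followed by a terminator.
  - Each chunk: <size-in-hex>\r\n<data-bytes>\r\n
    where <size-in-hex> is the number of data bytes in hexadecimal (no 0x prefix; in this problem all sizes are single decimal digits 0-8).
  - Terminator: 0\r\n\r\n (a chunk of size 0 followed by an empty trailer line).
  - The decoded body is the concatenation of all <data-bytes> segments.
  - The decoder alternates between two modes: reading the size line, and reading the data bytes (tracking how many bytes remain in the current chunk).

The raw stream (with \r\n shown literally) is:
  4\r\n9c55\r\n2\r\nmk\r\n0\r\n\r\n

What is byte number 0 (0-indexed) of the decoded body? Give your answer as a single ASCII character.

Chunk 1: stream[0..1]='4' size=0x4=4, data at stream[3..7]='9c55' -> body[0..4], body so far='9c55'
Chunk 2: stream[9..10]='2' size=0x2=2, data at stream[12..14]='mk' -> body[4..6], body so far='9c55mk'
Chunk 3: stream[16..17]='0' size=0 (terminator). Final body='9c55mk' (6 bytes)
Body byte 0 = '9'

Answer: 9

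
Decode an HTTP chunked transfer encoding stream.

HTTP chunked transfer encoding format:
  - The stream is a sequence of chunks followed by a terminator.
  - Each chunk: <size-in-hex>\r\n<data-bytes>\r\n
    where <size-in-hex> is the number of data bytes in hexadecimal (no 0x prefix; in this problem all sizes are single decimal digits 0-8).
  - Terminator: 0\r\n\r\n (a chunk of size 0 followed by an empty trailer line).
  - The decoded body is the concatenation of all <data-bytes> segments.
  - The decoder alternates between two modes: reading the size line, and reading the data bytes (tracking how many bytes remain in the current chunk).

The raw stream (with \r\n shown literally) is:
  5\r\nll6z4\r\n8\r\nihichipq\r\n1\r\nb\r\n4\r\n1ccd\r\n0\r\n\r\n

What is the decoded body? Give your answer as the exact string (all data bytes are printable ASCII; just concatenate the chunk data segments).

Chunk 1: stream[0..1]='5' size=0x5=5, data at stream[3..8]='ll6z4' -> body[0..5], body so far='ll6z4'
Chunk 2: stream[10..11]='8' size=0x8=8, data at stream[13..21]='ihichipq' -> body[5..13], body so far='ll6z4ihichipq'
Chunk 3: stream[23..24]='1' size=0x1=1, data at stream[26..27]='b' -> body[13..14], body so far='ll6z4ihichipqb'
Chunk 4: stream[29..30]='4' size=0x4=4, data at stream[32..36]='1ccd' -> body[14..18], body so far='ll6z4ihichipqb1ccd'
Chunk 5: stream[38..39]='0' size=0 (terminator). Final body='ll6z4ihichipqb1ccd' (18 bytes)

Answer: ll6z4ihichipqb1ccd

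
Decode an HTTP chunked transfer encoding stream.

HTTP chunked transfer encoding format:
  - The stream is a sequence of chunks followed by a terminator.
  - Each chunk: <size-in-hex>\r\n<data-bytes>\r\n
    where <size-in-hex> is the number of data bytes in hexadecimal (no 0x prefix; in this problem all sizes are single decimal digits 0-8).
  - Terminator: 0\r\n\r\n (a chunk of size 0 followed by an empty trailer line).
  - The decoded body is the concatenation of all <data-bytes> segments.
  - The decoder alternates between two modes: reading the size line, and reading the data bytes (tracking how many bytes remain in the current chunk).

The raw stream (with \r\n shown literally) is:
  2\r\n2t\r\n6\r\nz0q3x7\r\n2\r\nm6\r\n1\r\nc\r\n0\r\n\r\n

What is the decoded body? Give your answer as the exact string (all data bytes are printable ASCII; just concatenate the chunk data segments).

Answer: 2tz0q3x7m6c

Derivation:
Chunk 1: stream[0..1]='2' size=0x2=2, data at stream[3..5]='2t' -> body[0..2], body so far='2t'
Chunk 2: stream[7..8]='6' size=0x6=6, data at stream[10..16]='z0q3x7' -> body[2..8], body so far='2tz0q3x7'
Chunk 3: stream[18..19]='2' size=0x2=2, data at stream[21..23]='m6' -> body[8..10], body so far='2tz0q3x7m6'
Chunk 4: stream[25..26]='1' size=0x1=1, data at stream[28..29]='c' -> body[10..11], body so far='2tz0q3x7m6c'
Chunk 5: stream[31..32]='0' size=0 (terminator). Final body='2tz0q3x7m6c' (11 bytes)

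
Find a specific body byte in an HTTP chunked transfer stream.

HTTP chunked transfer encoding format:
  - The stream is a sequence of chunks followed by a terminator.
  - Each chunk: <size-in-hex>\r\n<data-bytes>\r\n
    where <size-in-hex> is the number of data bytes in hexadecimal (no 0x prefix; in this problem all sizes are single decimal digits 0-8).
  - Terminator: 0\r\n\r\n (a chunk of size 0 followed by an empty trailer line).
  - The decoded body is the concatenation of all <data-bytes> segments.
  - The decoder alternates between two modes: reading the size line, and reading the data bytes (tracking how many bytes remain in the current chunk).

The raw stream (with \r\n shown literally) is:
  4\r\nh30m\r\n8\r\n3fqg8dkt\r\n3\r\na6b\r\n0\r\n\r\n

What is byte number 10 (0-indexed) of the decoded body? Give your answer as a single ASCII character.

Chunk 1: stream[0..1]='4' size=0x4=4, data at stream[3..7]='h30m' -> body[0..4], body so far='h30m'
Chunk 2: stream[9..10]='8' size=0x8=8, data at stream[12..20]='3fqg8dkt' -> body[4..12], body so far='h30m3fqg8dkt'
Chunk 3: stream[22..23]='3' size=0x3=3, data at stream[25..28]='a6b' -> body[12..15], body so far='h30m3fqg8dkta6b'
Chunk 4: stream[30..31]='0' size=0 (terminator). Final body='h30m3fqg8dkta6b' (15 bytes)
Body byte 10 = 'k'

Answer: k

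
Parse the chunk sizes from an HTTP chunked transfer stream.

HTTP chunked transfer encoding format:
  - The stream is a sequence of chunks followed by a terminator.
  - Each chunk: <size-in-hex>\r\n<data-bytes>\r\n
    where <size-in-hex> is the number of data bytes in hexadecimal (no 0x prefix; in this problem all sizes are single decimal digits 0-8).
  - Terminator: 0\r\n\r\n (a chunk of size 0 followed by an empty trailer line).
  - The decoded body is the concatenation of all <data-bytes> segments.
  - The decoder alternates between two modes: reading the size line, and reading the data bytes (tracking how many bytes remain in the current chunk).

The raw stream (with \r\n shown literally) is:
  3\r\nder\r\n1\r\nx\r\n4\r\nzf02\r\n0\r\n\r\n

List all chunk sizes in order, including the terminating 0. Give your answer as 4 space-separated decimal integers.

Chunk 1: stream[0..1]='3' size=0x3=3, data at stream[3..6]='der' -> body[0..3], body so far='der'
Chunk 2: stream[8..9]='1' size=0x1=1, data at stream[11..12]='x' -> body[3..4], body so far='derx'
Chunk 3: stream[14..15]='4' size=0x4=4, data at stream[17..21]='zf02' -> body[4..8], body so far='derxzf02'
Chunk 4: stream[23..24]='0' size=0 (terminator). Final body='derxzf02' (8 bytes)

Answer: 3 1 4 0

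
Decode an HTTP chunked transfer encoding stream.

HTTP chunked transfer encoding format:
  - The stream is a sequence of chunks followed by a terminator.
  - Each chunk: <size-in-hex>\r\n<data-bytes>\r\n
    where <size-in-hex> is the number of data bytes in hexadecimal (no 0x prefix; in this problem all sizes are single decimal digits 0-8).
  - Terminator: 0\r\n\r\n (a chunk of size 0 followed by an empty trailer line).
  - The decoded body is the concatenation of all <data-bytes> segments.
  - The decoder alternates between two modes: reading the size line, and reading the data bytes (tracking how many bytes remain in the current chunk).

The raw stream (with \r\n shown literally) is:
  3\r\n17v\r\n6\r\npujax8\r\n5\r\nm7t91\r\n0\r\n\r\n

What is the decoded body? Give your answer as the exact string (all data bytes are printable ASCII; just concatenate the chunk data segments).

Answer: 17vpujax8m7t91

Derivation:
Chunk 1: stream[0..1]='3' size=0x3=3, data at stream[3..6]='17v' -> body[0..3], body so far='17v'
Chunk 2: stream[8..9]='6' size=0x6=6, data at stream[11..17]='pujax8' -> body[3..9], body so far='17vpujax8'
Chunk 3: stream[19..20]='5' size=0x5=5, data at stream[22..27]='m7t91' -> body[9..14], body so far='17vpujax8m7t91'
Chunk 4: stream[29..30]='0' size=0 (terminator). Final body='17vpujax8m7t91' (14 bytes)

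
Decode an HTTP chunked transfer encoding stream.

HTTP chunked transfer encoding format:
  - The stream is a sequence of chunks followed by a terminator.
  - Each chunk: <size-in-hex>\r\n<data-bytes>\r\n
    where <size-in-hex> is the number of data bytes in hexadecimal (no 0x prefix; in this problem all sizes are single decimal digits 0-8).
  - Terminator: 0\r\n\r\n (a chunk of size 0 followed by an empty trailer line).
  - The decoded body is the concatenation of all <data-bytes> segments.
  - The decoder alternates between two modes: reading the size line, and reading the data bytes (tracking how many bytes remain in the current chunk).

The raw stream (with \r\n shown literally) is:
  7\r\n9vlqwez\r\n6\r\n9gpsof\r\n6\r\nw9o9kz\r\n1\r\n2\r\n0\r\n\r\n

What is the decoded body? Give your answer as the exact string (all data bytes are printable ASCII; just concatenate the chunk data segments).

Answer: 9vlqwez9gpsofw9o9kz2

Derivation:
Chunk 1: stream[0..1]='7' size=0x7=7, data at stream[3..10]='9vlqwez' -> body[0..7], body so far='9vlqwez'
Chunk 2: stream[12..13]='6' size=0x6=6, data at stream[15..21]='9gpsof' -> body[7..13], body so far='9vlqwez9gpsof'
Chunk 3: stream[23..24]='6' size=0x6=6, data at stream[26..32]='w9o9kz' -> body[13..19], body so far='9vlqwez9gpsofw9o9kz'
Chunk 4: stream[34..35]='1' size=0x1=1, data at stream[37..38]='2' -> body[19..20], body so far='9vlqwez9gpsofw9o9kz2'
Chunk 5: stream[40..41]='0' size=0 (terminator). Final body='9vlqwez9gpsofw9o9kz2' (20 bytes)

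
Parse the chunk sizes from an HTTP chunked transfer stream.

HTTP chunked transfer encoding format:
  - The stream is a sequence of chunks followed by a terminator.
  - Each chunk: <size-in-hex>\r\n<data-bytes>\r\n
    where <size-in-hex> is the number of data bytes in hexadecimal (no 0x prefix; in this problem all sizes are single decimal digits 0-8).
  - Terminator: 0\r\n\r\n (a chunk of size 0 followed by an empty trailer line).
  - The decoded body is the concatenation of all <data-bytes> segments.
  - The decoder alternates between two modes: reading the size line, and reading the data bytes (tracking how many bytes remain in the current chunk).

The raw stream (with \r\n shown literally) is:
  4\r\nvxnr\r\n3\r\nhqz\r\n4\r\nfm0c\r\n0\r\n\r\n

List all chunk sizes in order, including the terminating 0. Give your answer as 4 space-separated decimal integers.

Chunk 1: stream[0..1]='4' size=0x4=4, data at stream[3..7]='vxnr' -> body[0..4], body so far='vxnr'
Chunk 2: stream[9..10]='3' size=0x3=3, data at stream[12..15]='hqz' -> body[4..7], body so far='vxnrhqz'
Chunk 3: stream[17..18]='4' size=0x4=4, data at stream[20..24]='fm0c' -> body[7..11], body so far='vxnrhqzfm0c'
Chunk 4: stream[26..27]='0' size=0 (terminator). Final body='vxnrhqzfm0c' (11 bytes)

Answer: 4 3 4 0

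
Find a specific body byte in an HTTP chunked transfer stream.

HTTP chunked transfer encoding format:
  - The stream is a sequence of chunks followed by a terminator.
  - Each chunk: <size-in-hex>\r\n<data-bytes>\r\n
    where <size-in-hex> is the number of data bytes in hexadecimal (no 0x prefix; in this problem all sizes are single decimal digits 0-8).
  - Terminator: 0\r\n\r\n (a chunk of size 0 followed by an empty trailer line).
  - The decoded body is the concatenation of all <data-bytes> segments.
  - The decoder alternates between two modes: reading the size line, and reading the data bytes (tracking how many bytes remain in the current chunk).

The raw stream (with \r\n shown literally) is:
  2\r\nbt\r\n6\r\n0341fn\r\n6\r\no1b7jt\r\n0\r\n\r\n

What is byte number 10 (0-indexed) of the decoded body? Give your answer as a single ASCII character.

Answer: b

Derivation:
Chunk 1: stream[0..1]='2' size=0x2=2, data at stream[3..5]='bt' -> body[0..2], body so far='bt'
Chunk 2: stream[7..8]='6' size=0x6=6, data at stream[10..16]='0341fn' -> body[2..8], body so far='bt0341fn'
Chunk 3: stream[18..19]='6' size=0x6=6, data at stream[21..27]='o1b7jt' -> body[8..14], body so far='bt0341fno1b7jt'
Chunk 4: stream[29..30]='0' size=0 (terminator). Final body='bt0341fno1b7jt' (14 bytes)
Body byte 10 = 'b'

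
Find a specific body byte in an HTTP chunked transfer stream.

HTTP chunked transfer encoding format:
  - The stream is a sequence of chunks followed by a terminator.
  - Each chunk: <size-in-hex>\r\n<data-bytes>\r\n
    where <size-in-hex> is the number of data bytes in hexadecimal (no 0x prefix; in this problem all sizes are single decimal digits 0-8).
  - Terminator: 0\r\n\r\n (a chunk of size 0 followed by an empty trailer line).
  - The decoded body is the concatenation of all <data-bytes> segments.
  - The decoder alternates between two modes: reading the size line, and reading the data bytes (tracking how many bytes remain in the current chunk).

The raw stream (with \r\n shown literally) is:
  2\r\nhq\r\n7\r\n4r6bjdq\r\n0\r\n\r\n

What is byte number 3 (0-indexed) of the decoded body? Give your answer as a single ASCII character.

Answer: r

Derivation:
Chunk 1: stream[0..1]='2' size=0x2=2, data at stream[3..5]='hq' -> body[0..2], body so far='hq'
Chunk 2: stream[7..8]='7' size=0x7=7, data at stream[10..17]='4r6bjdq' -> body[2..9], body so far='hq4r6bjdq'
Chunk 3: stream[19..20]='0' size=0 (terminator). Final body='hq4r6bjdq' (9 bytes)
Body byte 3 = 'r'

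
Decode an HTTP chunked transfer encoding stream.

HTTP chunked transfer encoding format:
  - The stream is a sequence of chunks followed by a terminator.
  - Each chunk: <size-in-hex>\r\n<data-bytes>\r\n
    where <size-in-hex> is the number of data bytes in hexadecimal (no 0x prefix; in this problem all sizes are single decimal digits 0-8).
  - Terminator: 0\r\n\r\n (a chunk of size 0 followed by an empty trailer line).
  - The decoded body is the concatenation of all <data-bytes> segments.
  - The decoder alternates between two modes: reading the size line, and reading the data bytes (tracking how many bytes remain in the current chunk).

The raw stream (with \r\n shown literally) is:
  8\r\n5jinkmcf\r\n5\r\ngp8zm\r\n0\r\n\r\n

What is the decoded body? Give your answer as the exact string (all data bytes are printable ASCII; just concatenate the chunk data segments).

Chunk 1: stream[0..1]='8' size=0x8=8, data at stream[3..11]='5jinkmcf' -> body[0..8], body so far='5jinkmcf'
Chunk 2: stream[13..14]='5' size=0x5=5, data at stream[16..21]='gp8zm' -> body[8..13], body so far='5jinkmcfgp8zm'
Chunk 3: stream[23..24]='0' size=0 (terminator). Final body='5jinkmcfgp8zm' (13 bytes)

Answer: 5jinkmcfgp8zm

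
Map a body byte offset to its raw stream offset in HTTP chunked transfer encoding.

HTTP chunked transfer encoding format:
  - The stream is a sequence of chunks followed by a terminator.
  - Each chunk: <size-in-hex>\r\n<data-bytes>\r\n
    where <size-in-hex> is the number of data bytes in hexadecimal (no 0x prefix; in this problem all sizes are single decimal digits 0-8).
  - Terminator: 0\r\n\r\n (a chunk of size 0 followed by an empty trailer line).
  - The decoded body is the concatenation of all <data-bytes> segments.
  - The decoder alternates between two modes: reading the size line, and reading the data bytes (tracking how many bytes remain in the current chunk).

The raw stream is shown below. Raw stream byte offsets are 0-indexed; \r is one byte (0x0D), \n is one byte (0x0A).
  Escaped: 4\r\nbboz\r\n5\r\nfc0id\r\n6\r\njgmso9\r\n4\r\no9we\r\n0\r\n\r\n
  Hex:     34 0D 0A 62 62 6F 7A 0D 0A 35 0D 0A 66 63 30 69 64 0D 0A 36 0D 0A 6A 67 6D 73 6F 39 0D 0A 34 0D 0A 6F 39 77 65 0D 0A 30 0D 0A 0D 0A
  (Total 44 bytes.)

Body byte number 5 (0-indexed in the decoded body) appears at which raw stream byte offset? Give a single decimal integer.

Answer: 13

Derivation:
Chunk 1: stream[0..1]='4' size=0x4=4, data at stream[3..7]='bboz' -> body[0..4], body so far='bboz'
Chunk 2: stream[9..10]='5' size=0x5=5, data at stream[12..17]='fc0id' -> body[4..9], body so far='bbozfc0id'
Chunk 3: stream[19..20]='6' size=0x6=6, data at stream[22..28]='jgmso9' -> body[9..15], body so far='bbozfc0idjgmso9'
Chunk 4: stream[30..31]='4' size=0x4=4, data at stream[33..37]='o9we' -> body[15..19], body so far='bbozfc0idjgmso9o9we'
Chunk 5: stream[39..40]='0' size=0 (terminator). Final body='bbozfc0idjgmso9o9we' (19 bytes)
Body byte 5 at stream offset 13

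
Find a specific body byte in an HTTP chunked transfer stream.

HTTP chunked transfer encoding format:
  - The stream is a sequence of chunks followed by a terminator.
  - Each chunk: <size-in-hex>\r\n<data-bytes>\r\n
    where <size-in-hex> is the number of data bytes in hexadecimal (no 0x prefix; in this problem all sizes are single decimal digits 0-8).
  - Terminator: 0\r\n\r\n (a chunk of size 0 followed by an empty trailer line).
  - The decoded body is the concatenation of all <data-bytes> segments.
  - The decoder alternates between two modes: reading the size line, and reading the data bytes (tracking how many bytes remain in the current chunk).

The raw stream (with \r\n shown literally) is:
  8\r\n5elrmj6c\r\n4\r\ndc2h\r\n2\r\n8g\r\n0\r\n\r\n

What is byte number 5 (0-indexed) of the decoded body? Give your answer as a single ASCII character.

Answer: j

Derivation:
Chunk 1: stream[0..1]='8' size=0x8=8, data at stream[3..11]='5elrmj6c' -> body[0..8], body so far='5elrmj6c'
Chunk 2: stream[13..14]='4' size=0x4=4, data at stream[16..20]='dc2h' -> body[8..12], body so far='5elrmj6cdc2h'
Chunk 3: stream[22..23]='2' size=0x2=2, data at stream[25..27]='8g' -> body[12..14], body so far='5elrmj6cdc2h8g'
Chunk 4: stream[29..30]='0' size=0 (terminator). Final body='5elrmj6cdc2h8g' (14 bytes)
Body byte 5 = 'j'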